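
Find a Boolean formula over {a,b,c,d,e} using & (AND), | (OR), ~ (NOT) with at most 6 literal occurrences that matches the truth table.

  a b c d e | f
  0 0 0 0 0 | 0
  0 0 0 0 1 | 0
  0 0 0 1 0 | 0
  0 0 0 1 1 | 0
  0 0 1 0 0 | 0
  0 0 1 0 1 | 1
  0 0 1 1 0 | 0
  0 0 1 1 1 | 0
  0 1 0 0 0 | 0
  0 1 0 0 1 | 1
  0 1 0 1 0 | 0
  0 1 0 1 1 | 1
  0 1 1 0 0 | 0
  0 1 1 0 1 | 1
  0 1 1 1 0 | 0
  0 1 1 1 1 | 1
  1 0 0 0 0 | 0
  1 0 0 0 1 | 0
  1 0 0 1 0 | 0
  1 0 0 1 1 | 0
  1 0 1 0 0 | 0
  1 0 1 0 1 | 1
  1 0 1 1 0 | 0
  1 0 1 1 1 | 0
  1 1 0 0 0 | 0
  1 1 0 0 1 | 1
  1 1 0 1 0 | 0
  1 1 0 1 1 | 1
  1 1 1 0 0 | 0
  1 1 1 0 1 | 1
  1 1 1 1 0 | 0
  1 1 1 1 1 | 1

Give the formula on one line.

((b | (c & ~d)) & e)

  ~d = 11001100110011001100110011001100
  (c & ~d) = 00001100000011000000110000001100
  (b | (c & ~d)) = 00001100111111110000110011111111
  ((b | (c & ~d)) & e) = 00000100010101010000010001010101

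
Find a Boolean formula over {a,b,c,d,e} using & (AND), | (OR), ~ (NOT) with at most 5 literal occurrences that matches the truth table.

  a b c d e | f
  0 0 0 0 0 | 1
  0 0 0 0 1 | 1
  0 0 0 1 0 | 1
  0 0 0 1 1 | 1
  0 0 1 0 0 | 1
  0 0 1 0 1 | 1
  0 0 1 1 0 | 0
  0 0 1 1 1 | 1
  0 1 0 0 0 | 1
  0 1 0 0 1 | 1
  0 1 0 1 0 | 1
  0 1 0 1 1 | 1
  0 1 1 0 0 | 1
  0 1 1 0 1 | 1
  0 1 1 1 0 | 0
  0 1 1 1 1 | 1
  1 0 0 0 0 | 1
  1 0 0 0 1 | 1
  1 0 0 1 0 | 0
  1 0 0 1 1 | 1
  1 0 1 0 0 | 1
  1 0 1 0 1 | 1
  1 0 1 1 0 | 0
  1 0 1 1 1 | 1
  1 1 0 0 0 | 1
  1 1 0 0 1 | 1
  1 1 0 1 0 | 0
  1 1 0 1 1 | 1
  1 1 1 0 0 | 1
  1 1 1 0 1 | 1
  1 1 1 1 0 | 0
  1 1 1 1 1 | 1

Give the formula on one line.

  ~d = 11001100110011001100110011001100
  (~d | e) = 11011101110111011101110111011101
  ~c = 11110000111100001111000011110000
  ~a = 11111111111111110000000000000000
  (~c & ~a) = 11110000111100000000000000000000
  ((~d | e) | (~c & ~a)) = 11111101111111011101110111011101

((~d | e) | (~c & ~a))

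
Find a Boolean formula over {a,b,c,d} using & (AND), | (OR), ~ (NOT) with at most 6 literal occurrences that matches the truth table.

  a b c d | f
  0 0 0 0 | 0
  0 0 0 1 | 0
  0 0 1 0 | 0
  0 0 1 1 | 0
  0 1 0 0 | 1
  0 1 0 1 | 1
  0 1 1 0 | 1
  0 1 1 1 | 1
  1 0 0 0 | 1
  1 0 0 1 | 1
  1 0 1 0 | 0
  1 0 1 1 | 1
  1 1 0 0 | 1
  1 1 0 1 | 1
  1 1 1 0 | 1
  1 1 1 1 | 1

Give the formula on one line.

  ~b = 1111000011110000
  (d & ~b) = 0101000001010000
  ~c = 1100110011001100
  ((d & ~b) | ~c) = 1101110011011100
  (a & ((d & ~b) | ~c)) = 0000000011011100
  ((a & ((d & ~b) | ~c)) | b) = 0000111111011111

((a & ((d & ~b) | ~c)) | b)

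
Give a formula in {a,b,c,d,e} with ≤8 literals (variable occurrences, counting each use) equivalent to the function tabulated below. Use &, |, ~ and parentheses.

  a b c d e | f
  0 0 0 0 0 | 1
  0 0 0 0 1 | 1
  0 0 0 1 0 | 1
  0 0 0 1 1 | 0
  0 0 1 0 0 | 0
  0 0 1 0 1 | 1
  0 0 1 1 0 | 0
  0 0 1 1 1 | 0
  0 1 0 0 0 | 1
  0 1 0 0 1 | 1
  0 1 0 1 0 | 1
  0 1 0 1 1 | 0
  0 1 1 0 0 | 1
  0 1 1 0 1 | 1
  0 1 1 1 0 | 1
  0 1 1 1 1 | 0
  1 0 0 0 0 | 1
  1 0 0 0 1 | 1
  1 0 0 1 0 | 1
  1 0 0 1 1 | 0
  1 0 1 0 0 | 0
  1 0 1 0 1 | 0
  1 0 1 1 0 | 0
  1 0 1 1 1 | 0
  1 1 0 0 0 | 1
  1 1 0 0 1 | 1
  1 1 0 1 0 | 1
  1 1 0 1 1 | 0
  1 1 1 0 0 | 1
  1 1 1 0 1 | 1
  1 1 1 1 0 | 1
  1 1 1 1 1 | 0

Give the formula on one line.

  ~d = 11001100110011001100110011001100
  ~e = 10101010101010101010101010101010
  (~d | ~e) = 11101110111011101110111011101110
  ~c = 11110000111100001111000011110000
  ~a = 11111111111111110000000000000000
  (e & ~a) = 01010101010101010000000000000000
  ((e & ~a) | b) = 01010101111111110000000011111111
  (~c | ((e & ~a) | b)) = 11110101111111111111000011111111
  ((~d | ~e) & (~c | ((e & ~a) | b))) = 11100100111011101110000011101110

((~d | ~e) & (~c | ((e & ~a) | b)))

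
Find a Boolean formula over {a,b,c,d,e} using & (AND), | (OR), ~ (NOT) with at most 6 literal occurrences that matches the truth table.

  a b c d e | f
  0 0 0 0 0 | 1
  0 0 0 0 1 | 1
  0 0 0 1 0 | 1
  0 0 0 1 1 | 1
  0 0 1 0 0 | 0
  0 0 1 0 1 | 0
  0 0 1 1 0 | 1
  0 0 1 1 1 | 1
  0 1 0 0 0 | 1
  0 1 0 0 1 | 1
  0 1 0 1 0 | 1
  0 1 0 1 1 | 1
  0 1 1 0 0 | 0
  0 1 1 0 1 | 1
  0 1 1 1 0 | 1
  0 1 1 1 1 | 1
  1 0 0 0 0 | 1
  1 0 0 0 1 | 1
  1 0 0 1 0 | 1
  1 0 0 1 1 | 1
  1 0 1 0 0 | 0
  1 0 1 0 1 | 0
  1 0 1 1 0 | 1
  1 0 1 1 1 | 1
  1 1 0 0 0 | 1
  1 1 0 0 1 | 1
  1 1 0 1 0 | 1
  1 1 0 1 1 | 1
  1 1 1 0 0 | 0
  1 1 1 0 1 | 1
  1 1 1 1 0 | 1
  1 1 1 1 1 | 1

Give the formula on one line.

  ~c = 11110000111100001111000011110000
  (e & b) = 00000000010101010000000001010101
  (~c | (e & b)) = 11110000111101011111000011110101
  ((~c | (e & b)) | d) = 11110011111101111111001111110111

((~c | (e & b)) | d)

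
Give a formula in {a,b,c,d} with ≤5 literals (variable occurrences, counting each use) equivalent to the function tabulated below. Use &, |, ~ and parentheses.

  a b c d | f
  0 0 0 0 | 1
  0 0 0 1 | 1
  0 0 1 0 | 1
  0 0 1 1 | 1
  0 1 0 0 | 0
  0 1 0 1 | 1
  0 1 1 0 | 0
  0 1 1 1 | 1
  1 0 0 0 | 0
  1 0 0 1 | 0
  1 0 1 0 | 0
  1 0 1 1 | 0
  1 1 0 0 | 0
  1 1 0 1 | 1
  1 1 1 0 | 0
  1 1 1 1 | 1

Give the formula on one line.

((~a | b) & ((~b & ~d) | d))

  ~a = 1111111100000000
  (~a | b) = 1111111100001111
  ~b = 1111000011110000
  ~d = 1010101010101010
  (~b & ~d) = 1010000010100000
  ((~b & ~d) | d) = 1111010111110101
  ((~a | b) & ((~b & ~d) | d)) = 1111010100000101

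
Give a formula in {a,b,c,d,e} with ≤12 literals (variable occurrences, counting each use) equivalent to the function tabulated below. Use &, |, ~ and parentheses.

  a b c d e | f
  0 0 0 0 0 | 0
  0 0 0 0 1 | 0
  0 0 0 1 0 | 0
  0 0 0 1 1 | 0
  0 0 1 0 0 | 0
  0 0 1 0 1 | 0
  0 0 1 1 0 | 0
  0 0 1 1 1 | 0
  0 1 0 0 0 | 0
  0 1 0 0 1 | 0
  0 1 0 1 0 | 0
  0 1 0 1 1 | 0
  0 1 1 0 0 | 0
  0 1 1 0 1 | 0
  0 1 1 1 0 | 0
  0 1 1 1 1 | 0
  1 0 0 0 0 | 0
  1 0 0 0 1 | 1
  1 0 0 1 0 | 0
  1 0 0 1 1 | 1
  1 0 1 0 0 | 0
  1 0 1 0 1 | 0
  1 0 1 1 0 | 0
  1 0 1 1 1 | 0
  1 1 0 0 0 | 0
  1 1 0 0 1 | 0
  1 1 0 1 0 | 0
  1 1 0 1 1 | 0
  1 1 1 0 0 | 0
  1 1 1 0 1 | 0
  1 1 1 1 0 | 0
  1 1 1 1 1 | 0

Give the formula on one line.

  ~b = 11111111000000001111111100000000
  ~a = 11111111111111110000000000000000
  (~b | ~a) = 11111111111111111111111100000000
  ~c = 11110000111100001111000011110000
  (~c | ~b) = 11111111111100001111111111110000
  ((~b | ~a) & (~c | ~b)) = 11111111111100001111111100000000
  (((~b | ~a) & (~c | ~b)) & e) = 01010101010100000101010100000000
  (a & (((~b | ~a) & (~c | ~b)) & e)) = 00000000000000000101010100000000
  (a | e) = 01010101010101011111111111111111
  (~c & (a | e)) = 01010000010100001111000011110000
  ((a & (((~b | ~a) & (~c | ~b)) & e)) & (~c & (a | e))) = 00000000000000000101000000000000

((a & (((~b | ~a) & (~c | ~b)) & e)) & (~c & (a | e)))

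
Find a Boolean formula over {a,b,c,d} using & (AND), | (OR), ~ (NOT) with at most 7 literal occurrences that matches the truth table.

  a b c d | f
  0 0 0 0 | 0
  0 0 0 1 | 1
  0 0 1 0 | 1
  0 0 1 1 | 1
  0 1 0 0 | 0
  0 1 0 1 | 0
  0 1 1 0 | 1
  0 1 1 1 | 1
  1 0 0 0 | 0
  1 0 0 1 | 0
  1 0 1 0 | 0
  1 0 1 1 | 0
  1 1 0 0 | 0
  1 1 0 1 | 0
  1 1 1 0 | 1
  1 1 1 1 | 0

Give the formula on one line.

  ~d = 1010101010101010
  (~d & b) = 0000101000001010
  ~a = 1111111100000000
  ((~d & b) | ~a) = 1111111100001010
  (c & ((~d & b) | ~a)) = 0011001100000010
  (d & ~a) = 0101010100000000
  ~b = 1111000011110000
  ((d & ~a) & ~b) = 0101000000000000
  ((c & ((~d & b) | ~a)) | ((d & ~a) & ~b)) = 0111001100000010

((c & ((~d & b) | ~a)) | ((d & ~a) & ~b))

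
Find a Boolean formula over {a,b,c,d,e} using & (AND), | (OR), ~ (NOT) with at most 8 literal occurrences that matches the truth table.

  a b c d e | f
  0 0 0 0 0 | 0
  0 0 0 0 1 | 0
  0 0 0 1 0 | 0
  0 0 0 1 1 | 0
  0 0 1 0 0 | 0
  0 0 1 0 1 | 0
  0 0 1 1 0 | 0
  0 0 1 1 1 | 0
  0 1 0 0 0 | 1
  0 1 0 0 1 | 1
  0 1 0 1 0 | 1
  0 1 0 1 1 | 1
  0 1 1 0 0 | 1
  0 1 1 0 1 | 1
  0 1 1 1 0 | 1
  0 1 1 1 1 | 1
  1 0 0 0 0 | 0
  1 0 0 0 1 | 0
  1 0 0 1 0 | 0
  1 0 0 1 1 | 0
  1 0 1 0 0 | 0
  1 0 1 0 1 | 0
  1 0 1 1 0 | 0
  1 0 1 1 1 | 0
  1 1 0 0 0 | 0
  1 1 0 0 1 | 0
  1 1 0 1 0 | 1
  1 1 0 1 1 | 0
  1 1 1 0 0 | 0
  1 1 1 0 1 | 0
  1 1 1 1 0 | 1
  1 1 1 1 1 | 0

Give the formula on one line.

  ~a = 11111111111111110000000000000000
  (~a | d) = 11111111111111110011001100110011
  ~e = 10101010101010101010101010101010
  (~a | ~e) = 11111111111111111010101010101010
  ((~a | d) & (~a | ~e)) = 11111111111111110010001000100010
  (b & ((~a | d) & (~a | ~e))) = 00000000111111110000000000100010

(b & ((~a | d) & (~a | ~e)))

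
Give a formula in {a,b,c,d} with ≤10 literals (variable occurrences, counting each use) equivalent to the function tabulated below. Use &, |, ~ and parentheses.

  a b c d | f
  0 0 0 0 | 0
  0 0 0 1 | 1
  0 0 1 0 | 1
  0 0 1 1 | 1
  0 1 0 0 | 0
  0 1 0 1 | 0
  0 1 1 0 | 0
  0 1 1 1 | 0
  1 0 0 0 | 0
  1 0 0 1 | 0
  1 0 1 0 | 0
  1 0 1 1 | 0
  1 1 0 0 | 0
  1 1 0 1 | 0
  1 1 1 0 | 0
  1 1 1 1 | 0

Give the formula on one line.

  (b & c) = 0000001100000011
  ((b & c) | d) = 0101011101010111
  ~b = 1111000011110000
  (d & ~b) = 0101000001010000
  (c | (d & ~b)) = 0111001101110011
  (((b & c) | d) | (c | (d & ~b))) = 0111011101110111
  ~a = 1111111100000000
  (~a & ~b) = 1111000000000000
  ((((b & c) | d) | (c | (d & ~b))) & (~a & ~b)) = 0111000000000000

((((b & c) | d) | (c | (d & ~b))) & (~a & ~b))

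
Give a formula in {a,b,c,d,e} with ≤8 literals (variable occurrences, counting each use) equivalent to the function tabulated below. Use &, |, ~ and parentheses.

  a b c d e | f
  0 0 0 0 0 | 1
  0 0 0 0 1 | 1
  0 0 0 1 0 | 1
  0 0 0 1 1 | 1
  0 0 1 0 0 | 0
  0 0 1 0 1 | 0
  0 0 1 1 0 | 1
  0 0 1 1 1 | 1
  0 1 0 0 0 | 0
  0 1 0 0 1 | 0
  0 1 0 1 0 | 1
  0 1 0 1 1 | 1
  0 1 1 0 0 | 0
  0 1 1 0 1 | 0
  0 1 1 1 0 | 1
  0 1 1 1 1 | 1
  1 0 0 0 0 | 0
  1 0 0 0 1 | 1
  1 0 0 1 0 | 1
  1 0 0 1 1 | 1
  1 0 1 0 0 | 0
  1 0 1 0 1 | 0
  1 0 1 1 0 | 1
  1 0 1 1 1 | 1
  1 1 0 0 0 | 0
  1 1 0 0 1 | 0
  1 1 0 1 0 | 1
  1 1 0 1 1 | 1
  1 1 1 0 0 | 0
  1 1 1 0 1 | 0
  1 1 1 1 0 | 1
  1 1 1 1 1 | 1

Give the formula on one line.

  ~c = 11110000111100001111000011110000
  ~a = 11111111111111110000000000000000
  (~c | ~a) = 11111111111111111111000011110000
  (~a | e) = 11111111111111110101010101010101
  ~b = 11111111000000001111111100000000
  ((~a | e) & ~b) = 11111111000000000101010100000000
  ((~c | ~a) & ((~a | e) & ~b)) = 11111111000000000101000000000000
  (d | ~c) = 11110011111100111111001111110011
  (((~c | ~a) & ((~a | e) & ~b)) & (d | ~c)) = 11110011000000000101000000000000
  ((((~c | ~a) & ((~a | e) & ~b)) & (d | ~c)) | d) = 11110011001100110111001100110011

((((~c | ~a) & ((~a | e) & ~b)) & (d | ~c)) | d)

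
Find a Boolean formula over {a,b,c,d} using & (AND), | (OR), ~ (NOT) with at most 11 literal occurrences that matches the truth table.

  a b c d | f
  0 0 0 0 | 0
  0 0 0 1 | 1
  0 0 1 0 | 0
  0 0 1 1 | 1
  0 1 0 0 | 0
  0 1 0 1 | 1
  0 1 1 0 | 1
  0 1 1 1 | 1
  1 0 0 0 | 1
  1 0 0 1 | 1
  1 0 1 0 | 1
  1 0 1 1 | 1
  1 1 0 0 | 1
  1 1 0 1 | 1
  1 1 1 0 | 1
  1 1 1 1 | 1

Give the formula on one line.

  (a | c) = 0011001111111111
  ~b = 1111000011110000
  ~c = 1100110011001100
  (~b & ~c) = 1100000011000000
  (c | (~b & ~c)) = 1111001111110011
  ((a | c) | (c | (~b & ~c))) = 1111001111111111
  ~a = 1111111100000000
  (b & ~a) = 0000111100000000
  ((b & ~a) | a) = 0000111111111111
  (((a | c) | (c | (~b & ~c))) & ((b & ~a) | a)) = 0000001111111111
  ((((a | c) | (c | (~b & ~c))) & ((b & ~a) | a)) | d) = 0101011111111111

((((a | c) | (c | (~b & ~c))) & ((b & ~a) | a)) | d)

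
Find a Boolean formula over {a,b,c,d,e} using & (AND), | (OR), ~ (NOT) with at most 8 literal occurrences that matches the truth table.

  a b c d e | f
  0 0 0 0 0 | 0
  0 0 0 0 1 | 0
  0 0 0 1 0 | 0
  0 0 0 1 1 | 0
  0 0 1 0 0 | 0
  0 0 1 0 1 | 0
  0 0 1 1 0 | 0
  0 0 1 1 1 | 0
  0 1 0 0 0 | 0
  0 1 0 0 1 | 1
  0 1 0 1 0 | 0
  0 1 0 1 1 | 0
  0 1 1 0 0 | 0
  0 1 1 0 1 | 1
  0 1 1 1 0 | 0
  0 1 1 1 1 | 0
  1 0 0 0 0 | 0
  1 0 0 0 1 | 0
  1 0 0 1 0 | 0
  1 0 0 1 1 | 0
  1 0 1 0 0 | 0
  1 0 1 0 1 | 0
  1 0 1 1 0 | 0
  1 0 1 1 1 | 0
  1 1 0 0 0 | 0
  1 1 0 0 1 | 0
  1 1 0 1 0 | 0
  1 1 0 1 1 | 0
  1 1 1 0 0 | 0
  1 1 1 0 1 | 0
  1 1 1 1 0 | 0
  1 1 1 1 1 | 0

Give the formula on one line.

(~a & (((~e | b) & e) & (~b | ~d)))

  ~a = 11111111111111110000000000000000
  ~e = 10101010101010101010101010101010
  (~e | b) = 10101010111111111010101011111111
  ((~e | b) & e) = 00000000010101010000000001010101
  ~b = 11111111000000001111111100000000
  ~d = 11001100110011001100110011001100
  (~b | ~d) = 11111111110011001111111111001100
  (((~e | b) & e) & (~b | ~d)) = 00000000010001000000000001000100
  (~a & (((~e | b) & e) & (~b | ~d))) = 00000000010001000000000000000000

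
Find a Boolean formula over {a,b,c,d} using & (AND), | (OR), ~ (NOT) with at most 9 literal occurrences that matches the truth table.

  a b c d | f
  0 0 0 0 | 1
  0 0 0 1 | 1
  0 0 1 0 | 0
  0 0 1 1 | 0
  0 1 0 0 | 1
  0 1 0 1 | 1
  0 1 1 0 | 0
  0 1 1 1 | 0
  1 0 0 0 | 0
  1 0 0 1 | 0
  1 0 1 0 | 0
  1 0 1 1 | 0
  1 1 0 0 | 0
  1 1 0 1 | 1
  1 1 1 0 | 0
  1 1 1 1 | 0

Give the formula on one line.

  ~c = 1100110011001100
  ~a = 1111111100000000
  (~c & ~a) = 1100110000000000
  (d & b) = 0000010100000101
  ((d & b) & ~c) = 0000010000000100
  (((d & b) & ~c) & a) = 0000000000000100
  ((~c & ~a) | (((d & b) & ~c) & a)) = 1100110000000100

((~c & ~a) | (((d & b) & ~c) & a))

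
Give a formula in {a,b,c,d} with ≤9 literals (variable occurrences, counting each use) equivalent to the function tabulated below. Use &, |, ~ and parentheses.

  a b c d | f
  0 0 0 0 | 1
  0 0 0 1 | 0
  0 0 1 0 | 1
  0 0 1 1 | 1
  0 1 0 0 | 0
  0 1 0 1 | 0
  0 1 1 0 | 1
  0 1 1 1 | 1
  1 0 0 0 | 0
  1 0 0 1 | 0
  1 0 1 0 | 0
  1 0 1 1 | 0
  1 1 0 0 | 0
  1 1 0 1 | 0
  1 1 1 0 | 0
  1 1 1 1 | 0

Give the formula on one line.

(((c & (d | b)) | (~d & (~b | a))) & ~a)

  (d | b) = 0101111101011111
  (c & (d | b)) = 0001001100010011
  ~d = 1010101010101010
  ~b = 1111000011110000
  (~b | a) = 1111000011111111
  (~d & (~b | a)) = 1010000010101010
  ((c & (d | b)) | (~d & (~b | a))) = 1011001110111011
  ~a = 1111111100000000
  (((c & (d | b)) | (~d & (~b | a))) & ~a) = 1011001100000000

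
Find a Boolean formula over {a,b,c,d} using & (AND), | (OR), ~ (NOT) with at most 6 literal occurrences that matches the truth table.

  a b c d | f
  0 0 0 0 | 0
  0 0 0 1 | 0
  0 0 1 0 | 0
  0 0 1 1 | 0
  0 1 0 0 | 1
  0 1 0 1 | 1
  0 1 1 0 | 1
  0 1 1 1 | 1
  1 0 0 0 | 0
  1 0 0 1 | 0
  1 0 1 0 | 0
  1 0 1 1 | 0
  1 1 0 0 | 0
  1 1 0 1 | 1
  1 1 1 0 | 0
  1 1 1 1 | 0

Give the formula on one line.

(b & (~a | (~c & d)))

  ~a = 1111111100000000
  ~c = 1100110011001100
  (~c & d) = 0100010001000100
  (~a | (~c & d)) = 1111111101000100
  (b & (~a | (~c & d))) = 0000111100000100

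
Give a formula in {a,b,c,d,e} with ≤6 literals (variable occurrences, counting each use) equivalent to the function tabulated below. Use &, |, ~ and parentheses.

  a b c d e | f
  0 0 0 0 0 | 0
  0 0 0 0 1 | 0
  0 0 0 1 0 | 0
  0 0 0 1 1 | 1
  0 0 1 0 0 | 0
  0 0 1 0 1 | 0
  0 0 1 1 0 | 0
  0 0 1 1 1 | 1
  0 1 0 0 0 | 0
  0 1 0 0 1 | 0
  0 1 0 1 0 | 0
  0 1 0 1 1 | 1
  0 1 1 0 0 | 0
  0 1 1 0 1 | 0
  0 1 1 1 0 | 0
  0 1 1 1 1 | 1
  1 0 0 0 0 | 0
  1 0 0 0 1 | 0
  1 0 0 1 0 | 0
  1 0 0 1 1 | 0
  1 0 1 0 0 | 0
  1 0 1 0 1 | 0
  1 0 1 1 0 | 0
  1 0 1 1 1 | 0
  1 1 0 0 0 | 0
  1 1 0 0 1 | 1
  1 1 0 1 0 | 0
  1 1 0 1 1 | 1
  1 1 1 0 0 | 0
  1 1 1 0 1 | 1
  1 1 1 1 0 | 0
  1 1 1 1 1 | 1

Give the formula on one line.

(((b | (e & ~a)) & e) & (d | a))

  ~a = 11111111111111110000000000000000
  (e & ~a) = 01010101010101010000000000000000
  (b | (e & ~a)) = 01010101111111110000000011111111
  ((b | (e & ~a)) & e) = 01010101010101010000000001010101
  (d | a) = 00110011001100111111111111111111
  (((b | (e & ~a)) & e) & (d | a)) = 00010001000100010000000001010101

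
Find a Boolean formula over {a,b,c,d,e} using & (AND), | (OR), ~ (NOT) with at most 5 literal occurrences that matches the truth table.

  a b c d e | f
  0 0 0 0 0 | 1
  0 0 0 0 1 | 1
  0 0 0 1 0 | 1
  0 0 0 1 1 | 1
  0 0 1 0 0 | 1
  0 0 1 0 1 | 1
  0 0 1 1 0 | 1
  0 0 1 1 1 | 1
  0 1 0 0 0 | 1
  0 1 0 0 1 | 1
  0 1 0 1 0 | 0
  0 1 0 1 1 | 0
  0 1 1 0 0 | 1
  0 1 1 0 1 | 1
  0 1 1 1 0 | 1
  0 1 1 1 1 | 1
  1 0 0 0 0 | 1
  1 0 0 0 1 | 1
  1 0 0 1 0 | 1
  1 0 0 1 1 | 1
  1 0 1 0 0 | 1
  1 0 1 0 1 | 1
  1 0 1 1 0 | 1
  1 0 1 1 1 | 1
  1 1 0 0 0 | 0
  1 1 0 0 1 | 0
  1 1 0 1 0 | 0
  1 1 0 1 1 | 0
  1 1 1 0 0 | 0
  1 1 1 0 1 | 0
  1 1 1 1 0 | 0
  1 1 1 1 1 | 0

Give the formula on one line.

  ~d = 11001100110011001100110011001100
  ~b = 11111111000000001111111100000000
  (c | ~b) = 11111111000011111111111100001111
  (~d | (c | ~b)) = 11111111110011111111111111001111
  ~a = 11111111111111110000000000000000
  (~b | ~a) = 11111111111111111111111100000000
  ((~d | (c | ~b)) & (~b | ~a)) = 11111111110011111111111100000000

((~d | (c | ~b)) & (~b | ~a))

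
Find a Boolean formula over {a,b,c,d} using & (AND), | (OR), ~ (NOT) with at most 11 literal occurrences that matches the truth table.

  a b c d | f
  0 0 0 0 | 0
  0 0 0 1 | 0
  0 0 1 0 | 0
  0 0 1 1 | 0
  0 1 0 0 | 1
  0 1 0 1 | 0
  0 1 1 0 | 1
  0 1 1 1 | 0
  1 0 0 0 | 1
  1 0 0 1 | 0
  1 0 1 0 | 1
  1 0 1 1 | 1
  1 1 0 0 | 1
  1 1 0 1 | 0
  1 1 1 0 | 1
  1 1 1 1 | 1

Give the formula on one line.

((~d & (b | a)) | (((d | (b & ~c)) & a) & c))

  ~d = 1010101010101010
  (b | a) = 0000111111111111
  (~d & (b | a)) = 0000101010101010
  ~c = 1100110011001100
  (b & ~c) = 0000110000001100
  (d | (b & ~c)) = 0101110101011101
  ((d | (b & ~c)) & a) = 0000000001011101
  (((d | (b & ~c)) & a) & c) = 0000000000010001
  ((~d & (b | a)) | (((d | (b & ~c)) & a) & c)) = 0000101010111011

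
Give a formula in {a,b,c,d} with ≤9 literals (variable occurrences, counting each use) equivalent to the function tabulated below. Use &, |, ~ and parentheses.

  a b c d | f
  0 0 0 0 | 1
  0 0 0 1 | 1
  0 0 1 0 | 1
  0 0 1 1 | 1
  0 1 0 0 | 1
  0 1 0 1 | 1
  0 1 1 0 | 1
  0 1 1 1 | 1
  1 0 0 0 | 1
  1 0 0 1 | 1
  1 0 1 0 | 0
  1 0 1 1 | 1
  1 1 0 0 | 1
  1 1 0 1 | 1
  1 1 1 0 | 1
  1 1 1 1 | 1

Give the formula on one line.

  ~b = 1111000011110000
  (~b | d) = 1111010111110101
  ~c = 1100110011001100
  ((~b | d) | ~c) = 1111110111111101
  ~a = 1111111100000000
  (~a & c) = 0011001100000000
  (((~b | d) | ~c) & (~a & c)) = 0011000100000000
  (b | (((~b | d) | ~c) & (~a & c))) = 0011111100001111
  ~d = 1010101010101010
  (~d & ~c) = 1000100010001000
  (d | (~d & ~c)) = 1101110111011101
  ((b | (((~b | d) | ~c) & (~a & c))) | (d | (~d & ~c))) = 1111111111011111

((b | (((~b | d) | ~c) & (~a & c))) | (d | (~d & ~c)))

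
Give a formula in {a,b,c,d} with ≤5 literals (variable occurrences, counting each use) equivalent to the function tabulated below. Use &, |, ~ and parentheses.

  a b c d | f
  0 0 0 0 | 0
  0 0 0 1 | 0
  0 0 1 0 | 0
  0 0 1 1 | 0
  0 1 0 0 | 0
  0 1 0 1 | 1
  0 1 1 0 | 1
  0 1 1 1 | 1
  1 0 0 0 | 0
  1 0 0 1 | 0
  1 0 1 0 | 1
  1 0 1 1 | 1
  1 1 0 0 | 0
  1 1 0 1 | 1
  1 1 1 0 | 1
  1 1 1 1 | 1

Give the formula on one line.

  (a & c) = 0000000000110011
  ((a & c) | b) = 0000111100111111
  (c | d) = 0111011101110111
  (((a & c) | b) & (c | d)) = 0000011100110111

(((a & c) | b) & (c | d))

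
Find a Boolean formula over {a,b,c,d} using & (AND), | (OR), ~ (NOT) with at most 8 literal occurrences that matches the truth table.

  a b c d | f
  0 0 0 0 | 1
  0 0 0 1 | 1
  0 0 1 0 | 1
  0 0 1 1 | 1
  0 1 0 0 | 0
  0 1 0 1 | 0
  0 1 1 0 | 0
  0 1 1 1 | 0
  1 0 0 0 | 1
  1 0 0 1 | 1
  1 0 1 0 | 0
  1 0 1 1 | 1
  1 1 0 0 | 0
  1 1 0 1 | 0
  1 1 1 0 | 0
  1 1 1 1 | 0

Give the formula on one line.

  ~a = 1111111100000000
  ~c = 1100110011001100
  (~a | ~c) = 1111111111001100
  (d | ~a) = 1111111101010101
  ((~a | ~c) | (d | ~a)) = 1111111111011101
  ~b = 1111000011110000
  (((~a | ~c) | (d | ~a)) & ~b) = 1111000011010000

(((~a | ~c) | (d | ~a)) & ~b)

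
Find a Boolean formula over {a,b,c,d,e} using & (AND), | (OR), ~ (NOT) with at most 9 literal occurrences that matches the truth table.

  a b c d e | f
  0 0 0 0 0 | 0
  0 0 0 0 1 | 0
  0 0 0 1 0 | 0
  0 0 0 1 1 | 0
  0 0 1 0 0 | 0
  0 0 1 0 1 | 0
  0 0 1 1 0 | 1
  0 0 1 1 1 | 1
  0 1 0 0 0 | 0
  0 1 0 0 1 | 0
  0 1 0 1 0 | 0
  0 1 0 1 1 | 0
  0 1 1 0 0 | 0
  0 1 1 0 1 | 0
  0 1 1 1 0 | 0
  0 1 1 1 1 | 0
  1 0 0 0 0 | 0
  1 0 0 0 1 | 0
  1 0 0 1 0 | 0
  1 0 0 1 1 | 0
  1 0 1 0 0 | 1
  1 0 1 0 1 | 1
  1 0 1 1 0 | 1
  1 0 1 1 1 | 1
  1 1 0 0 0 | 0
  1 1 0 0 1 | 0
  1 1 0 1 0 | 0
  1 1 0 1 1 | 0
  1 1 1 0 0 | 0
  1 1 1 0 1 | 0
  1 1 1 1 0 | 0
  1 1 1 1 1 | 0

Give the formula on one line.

  ~b = 11111111000000001111111100000000
  ~c = 11110000111100001111000011110000
  ~d = 11001100110011001100110011001100
  (~c | ~d) = 11111100111111001111110011111100
  (c & ~b) = 00001111000000000000111100000000
  ((~c | ~d) | (c & ~b)) = 11111111111111001111111111111100
  (d | a) = 00110011001100111111111111111111
  ((d | a) & c) = 00000011000000110000111100001111
  (((~c | ~d) | (c & ~b)) & ((d | a) & c)) = 00000011000000000000111100001100
  (~b & (((~c | ~d) | (c & ~b)) & ((d | a) & c))) = 00000011000000000000111100000000

(~b & (((~c | ~d) | (c & ~b)) & ((d | a) & c)))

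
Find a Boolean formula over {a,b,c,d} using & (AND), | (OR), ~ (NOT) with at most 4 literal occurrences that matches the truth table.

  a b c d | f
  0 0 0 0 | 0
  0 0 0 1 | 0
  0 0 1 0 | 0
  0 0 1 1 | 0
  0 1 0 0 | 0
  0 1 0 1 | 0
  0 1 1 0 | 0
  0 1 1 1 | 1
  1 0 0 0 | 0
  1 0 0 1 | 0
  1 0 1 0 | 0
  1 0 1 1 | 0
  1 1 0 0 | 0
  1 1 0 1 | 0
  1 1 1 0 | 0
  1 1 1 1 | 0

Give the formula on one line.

(((c & d) & b) & ~a)

  (c & d) = 0001000100010001
  ((c & d) & b) = 0000000100000001
  ~a = 1111111100000000
  (((c & d) & b) & ~a) = 0000000100000000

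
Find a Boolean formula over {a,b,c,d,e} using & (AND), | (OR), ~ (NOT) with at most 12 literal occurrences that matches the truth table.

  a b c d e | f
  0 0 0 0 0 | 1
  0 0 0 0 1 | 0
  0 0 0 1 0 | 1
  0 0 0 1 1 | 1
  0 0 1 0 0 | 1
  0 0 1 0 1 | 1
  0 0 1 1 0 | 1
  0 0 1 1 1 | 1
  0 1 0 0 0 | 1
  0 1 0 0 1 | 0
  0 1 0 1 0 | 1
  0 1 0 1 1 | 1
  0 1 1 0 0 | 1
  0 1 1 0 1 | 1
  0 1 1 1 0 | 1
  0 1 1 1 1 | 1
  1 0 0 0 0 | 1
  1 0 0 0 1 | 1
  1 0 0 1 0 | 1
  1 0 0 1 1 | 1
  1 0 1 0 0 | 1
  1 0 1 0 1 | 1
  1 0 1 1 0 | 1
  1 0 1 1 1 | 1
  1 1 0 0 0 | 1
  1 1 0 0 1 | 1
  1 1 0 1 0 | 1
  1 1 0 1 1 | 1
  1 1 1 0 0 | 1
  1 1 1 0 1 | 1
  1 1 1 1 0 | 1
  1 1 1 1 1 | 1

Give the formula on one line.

(((c & ~b) | (((a & e) | d) | ~e)) | (a | (b & c)))

  ~b = 11111111000000001111111100000000
  (c & ~b) = 00001111000000000000111100000000
  (a & e) = 00000000000000000101010101010101
  ((a & e) | d) = 00110011001100110111011101110111
  ~e = 10101010101010101010101010101010
  (((a & e) | d) | ~e) = 10111011101110111111111111111111
  ((c & ~b) | (((a & e) | d) | ~e)) = 10111111101110111111111111111111
  (b & c) = 00000000000011110000000000001111
  (a | (b & c)) = 00000000000011111111111111111111
  (((c & ~b) | (((a & e) | d) | ~e)) | (a | (b & c))) = 10111111101111111111111111111111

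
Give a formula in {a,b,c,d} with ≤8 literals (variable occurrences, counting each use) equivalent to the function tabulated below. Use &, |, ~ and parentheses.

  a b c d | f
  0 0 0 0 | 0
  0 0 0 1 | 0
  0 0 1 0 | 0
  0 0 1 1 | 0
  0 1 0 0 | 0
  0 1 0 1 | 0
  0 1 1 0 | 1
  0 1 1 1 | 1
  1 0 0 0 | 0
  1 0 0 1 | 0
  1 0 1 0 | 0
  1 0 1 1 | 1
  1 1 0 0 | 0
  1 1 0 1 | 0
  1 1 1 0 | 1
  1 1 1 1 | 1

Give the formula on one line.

  (a & b) = 0000000000001111
  (d | (a & b)) = 0101010101011111
  (b | (d | (a & b))) = 0101111101011111
  ((b | (d | (a & b))) & c) = 0001001100010011
  (a | b) = 0000111111111111
  (((b | (d | (a & b))) & c) & (a | b)) = 0000001100010011

(((b | (d | (a & b))) & c) & (a | b))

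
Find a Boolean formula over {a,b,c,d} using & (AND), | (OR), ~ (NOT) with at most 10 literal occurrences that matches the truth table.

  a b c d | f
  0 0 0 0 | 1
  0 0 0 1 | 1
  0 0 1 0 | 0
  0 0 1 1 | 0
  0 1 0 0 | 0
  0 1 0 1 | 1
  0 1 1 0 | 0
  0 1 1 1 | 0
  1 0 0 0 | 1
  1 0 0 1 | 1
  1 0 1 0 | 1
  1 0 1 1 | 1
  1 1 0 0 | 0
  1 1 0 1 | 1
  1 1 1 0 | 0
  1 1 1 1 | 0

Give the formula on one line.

((~b | (d & ~c)) & (~c | (c & (~b & a))))

  ~b = 1111000011110000
  ~c = 1100110011001100
  (d & ~c) = 0100010001000100
  (~b | (d & ~c)) = 1111010011110100
  (~b & a) = 0000000011110000
  (c & (~b & a)) = 0000000000110000
  (~c | (c & (~b & a))) = 1100110011111100
  ((~b | (d & ~c)) & (~c | (c & (~b & a)))) = 1100010011110100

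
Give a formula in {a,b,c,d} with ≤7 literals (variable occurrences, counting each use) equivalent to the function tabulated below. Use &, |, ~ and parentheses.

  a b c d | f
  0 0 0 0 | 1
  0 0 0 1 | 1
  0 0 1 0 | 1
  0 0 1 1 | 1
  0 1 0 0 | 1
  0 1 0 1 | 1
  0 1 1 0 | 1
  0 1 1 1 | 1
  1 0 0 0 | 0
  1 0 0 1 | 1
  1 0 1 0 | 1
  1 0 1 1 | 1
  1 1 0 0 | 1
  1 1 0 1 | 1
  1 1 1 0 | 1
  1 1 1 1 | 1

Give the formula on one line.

(((d | b) | c) | (~a & ~d))

  (d | b) = 0101111101011111
  ((d | b) | c) = 0111111101111111
  ~a = 1111111100000000
  ~d = 1010101010101010
  (~a & ~d) = 1010101000000000
  (((d | b) | c) | (~a & ~d)) = 1111111101111111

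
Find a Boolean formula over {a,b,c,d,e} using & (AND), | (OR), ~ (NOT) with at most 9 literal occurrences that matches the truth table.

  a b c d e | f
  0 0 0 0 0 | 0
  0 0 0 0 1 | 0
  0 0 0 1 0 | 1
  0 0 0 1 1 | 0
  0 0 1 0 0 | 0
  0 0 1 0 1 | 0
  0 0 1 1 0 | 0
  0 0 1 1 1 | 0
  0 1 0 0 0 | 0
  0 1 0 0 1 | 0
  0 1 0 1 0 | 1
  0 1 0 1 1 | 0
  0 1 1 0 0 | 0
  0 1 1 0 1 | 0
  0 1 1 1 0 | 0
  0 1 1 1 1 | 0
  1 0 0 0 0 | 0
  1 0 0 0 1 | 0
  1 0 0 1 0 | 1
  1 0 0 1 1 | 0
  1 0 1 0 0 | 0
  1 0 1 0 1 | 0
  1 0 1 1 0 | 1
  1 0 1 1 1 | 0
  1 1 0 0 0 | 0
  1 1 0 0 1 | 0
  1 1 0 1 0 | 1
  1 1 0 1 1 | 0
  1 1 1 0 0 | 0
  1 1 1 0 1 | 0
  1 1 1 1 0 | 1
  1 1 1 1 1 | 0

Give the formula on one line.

  ~c = 11110000111100001111000011110000
  ~d = 11001100110011001100110011001100
  ~a = 11111111111111110000000000000000
  (~d & ~a) = 11001100110011000000000000000000
  (~c & (~d & ~a)) = 11000000110000000000000000000000
  ~e = 10101010101010101010101010101010
  (~e & a) = 00000000000000001010101010101010
  (~c | (~e & a)) = 11110000111100001111101011111010
  (~e & (~c | (~e & a))) = 10100000101000001010101010101010
  ((~c & (~d & ~a)) | (~e & (~c | (~e & a)))) = 11100000111000001010101010101010
  (((~c & (~d & ~a)) | (~e & (~c | (~e & a)))) & d) = 00100000001000000010001000100010

(((~c & (~d & ~a)) | (~e & (~c | (~e & a)))) & d)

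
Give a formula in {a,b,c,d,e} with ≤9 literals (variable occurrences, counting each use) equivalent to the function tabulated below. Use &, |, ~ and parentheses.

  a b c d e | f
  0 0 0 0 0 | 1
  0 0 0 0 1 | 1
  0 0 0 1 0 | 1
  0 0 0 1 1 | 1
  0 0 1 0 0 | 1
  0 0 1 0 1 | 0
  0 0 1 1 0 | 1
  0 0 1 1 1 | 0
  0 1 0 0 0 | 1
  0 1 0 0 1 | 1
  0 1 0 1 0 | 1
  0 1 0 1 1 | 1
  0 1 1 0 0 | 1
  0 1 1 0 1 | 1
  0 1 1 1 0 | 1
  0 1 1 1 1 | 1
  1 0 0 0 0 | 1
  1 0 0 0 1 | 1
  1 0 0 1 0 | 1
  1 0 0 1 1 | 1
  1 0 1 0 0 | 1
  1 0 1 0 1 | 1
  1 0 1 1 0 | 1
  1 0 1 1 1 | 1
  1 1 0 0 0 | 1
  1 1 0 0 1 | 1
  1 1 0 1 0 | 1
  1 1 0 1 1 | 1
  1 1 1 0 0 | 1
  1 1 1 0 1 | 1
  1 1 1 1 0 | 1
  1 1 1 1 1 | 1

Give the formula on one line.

  ~e = 10101010101010101010101010101010
  (~e & c) = 00001010000010100000101000001010
  (b | (~e & c)) = 00001010111111110000101011111111
  (a & c) = 00000000000000000000111100001111
  ((b | (~e & c)) | (a & c)) = 00001010111111110000111111111111
  ~c = 11110000111100001111000011110000
  (~c & d) = 00110000001100000011000000110000
  ((~c & d) | c) = 00111111001111110011111100111111
  (((b | (~e & c)) | (a & c)) & ((~c & d) | c)) = 00001010001111110000111100111111
  ((((b | (~e & c)) | (a & c)) & ((~c & d) | c)) | ~c) = 11111010111111111111111111111111

((((b | (~e & c)) | (a & c)) & ((~c & d) | c)) | ~c)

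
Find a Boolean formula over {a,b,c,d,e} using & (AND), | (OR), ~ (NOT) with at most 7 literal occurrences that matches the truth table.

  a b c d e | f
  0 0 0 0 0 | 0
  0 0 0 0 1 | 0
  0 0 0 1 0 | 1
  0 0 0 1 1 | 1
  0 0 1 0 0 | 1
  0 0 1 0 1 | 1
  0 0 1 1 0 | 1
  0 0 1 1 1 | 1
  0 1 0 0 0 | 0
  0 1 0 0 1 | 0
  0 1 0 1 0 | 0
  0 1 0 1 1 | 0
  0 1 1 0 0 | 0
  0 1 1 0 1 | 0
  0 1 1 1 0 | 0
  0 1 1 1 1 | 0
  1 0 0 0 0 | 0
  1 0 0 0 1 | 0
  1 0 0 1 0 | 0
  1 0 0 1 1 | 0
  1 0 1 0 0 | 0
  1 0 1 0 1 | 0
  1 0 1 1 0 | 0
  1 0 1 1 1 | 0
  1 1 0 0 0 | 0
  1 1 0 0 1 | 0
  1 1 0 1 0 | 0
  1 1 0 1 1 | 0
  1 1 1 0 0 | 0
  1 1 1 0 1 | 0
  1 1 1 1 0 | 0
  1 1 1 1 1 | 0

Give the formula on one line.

((~a & ~b) & (c | (b | d)))

  ~a = 11111111111111110000000000000000
  ~b = 11111111000000001111111100000000
  (~a & ~b) = 11111111000000000000000000000000
  (b | d) = 00110011111111110011001111111111
  (c | (b | d)) = 00111111111111110011111111111111
  ((~a & ~b) & (c | (b | d))) = 00111111000000000000000000000000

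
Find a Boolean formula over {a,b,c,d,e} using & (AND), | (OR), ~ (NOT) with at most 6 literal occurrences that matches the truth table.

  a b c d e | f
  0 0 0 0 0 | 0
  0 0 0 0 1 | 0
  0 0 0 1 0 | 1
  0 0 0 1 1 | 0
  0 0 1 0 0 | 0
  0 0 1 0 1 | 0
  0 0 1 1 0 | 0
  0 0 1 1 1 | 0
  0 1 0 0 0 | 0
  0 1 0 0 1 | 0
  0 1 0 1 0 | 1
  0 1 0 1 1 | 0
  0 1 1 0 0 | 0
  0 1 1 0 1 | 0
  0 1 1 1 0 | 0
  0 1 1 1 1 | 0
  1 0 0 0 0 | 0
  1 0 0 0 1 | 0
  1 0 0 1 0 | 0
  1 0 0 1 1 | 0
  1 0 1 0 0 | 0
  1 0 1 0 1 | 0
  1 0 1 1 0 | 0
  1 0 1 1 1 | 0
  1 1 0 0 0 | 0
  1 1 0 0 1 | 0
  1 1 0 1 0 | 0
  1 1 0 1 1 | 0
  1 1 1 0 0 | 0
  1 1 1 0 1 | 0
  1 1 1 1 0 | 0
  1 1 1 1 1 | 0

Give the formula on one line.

((d & (~c & ~e)) & ~a)

  ~c = 11110000111100001111000011110000
  ~e = 10101010101010101010101010101010
  (~c & ~e) = 10100000101000001010000010100000
  (d & (~c & ~e)) = 00100000001000000010000000100000
  ~a = 11111111111111110000000000000000
  ((d & (~c & ~e)) & ~a) = 00100000001000000000000000000000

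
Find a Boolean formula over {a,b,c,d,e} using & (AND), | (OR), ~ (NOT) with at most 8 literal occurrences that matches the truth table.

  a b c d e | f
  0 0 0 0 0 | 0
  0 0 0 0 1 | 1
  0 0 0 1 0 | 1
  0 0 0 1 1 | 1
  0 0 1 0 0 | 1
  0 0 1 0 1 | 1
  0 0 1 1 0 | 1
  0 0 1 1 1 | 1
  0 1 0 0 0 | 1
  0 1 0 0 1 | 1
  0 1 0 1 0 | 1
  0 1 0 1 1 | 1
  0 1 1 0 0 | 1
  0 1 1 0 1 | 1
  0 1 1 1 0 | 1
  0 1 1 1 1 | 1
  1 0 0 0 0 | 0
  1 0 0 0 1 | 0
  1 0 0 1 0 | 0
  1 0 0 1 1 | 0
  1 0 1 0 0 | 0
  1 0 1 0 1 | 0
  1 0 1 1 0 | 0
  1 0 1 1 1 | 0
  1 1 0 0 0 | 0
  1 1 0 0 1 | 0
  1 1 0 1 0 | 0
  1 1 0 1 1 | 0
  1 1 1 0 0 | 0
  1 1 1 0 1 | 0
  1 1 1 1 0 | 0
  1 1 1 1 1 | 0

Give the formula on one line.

  (a & b) = 00000000000000000000000011111111
  ((a & b) | c) = 00001111000011110000111111111111
  (e | a) = 01010101010101011111111111111111
  (b | d) = 00110011111111110011001111111111
  ((e | a) | (b | d)) = 01110111111111111111111111111111
  (((a & b) | c) | ((e | a) | (b | d))) = 01111111111111111111111111111111
  ~a = 11111111111111110000000000000000
  ((((a & b) | c) | ((e | a) | (b | d))) & ~a) = 01111111111111110000000000000000

((((a & b) | c) | ((e | a) | (b | d))) & ~a)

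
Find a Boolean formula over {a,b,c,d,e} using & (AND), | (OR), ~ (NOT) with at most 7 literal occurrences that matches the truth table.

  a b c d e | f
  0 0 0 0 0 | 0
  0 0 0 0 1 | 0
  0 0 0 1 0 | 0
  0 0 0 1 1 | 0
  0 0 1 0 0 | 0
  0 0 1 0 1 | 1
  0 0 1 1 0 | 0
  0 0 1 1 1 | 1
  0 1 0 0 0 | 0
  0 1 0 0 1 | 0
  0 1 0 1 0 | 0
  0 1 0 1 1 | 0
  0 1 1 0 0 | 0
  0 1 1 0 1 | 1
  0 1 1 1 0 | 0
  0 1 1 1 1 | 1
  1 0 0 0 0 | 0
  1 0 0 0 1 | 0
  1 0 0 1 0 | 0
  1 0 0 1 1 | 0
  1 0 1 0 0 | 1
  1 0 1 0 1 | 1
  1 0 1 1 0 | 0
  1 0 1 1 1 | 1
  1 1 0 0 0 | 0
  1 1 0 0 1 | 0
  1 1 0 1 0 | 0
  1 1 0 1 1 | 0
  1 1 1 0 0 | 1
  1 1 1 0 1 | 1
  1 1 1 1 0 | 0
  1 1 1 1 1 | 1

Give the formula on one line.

(((a | e) & c) & (~d | e))

  (a | e) = 01010101010101011111111111111111
  ((a | e) & c) = 00000101000001010000111100001111
  ~d = 11001100110011001100110011001100
  (~d | e) = 11011101110111011101110111011101
  (((a | e) & c) & (~d | e)) = 00000101000001010000110100001101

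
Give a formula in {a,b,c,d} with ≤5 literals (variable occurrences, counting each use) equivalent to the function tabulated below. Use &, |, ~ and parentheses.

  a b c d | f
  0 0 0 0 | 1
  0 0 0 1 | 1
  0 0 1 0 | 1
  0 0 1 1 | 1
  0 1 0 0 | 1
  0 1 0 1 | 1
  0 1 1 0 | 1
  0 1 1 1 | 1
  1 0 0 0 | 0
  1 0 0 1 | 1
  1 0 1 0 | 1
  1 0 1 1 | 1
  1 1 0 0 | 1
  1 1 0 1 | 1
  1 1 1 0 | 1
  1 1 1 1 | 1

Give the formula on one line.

(((d | ~a) | c) | b)

  ~a = 1111111100000000
  (d | ~a) = 1111111101010101
  ((d | ~a) | c) = 1111111101110111
  (((d | ~a) | c) | b) = 1111111101111111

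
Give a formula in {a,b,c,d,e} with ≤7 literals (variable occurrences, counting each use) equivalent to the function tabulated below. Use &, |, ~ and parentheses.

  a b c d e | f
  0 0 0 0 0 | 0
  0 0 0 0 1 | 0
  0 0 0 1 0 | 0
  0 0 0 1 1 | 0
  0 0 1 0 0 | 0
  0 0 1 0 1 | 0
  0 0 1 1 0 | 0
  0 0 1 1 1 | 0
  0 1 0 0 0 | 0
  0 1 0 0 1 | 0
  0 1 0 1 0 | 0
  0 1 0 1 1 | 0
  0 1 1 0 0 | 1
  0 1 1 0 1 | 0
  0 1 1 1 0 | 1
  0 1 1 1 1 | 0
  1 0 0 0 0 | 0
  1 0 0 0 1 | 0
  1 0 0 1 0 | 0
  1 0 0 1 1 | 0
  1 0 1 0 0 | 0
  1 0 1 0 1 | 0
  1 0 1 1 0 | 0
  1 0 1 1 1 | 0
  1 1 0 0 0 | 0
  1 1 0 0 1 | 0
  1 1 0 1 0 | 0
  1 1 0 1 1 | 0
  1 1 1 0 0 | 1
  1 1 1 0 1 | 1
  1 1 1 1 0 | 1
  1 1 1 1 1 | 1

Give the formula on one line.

  ~e = 10101010101010101010101010101010
  (~e | a) = 10101010101010101111111111111111
  (b & (~e | a)) = 00000000101010100000000011111111
  ((b & (~e | a)) & c) = 00000000000010100000000000001111

((b & (~e | a)) & c)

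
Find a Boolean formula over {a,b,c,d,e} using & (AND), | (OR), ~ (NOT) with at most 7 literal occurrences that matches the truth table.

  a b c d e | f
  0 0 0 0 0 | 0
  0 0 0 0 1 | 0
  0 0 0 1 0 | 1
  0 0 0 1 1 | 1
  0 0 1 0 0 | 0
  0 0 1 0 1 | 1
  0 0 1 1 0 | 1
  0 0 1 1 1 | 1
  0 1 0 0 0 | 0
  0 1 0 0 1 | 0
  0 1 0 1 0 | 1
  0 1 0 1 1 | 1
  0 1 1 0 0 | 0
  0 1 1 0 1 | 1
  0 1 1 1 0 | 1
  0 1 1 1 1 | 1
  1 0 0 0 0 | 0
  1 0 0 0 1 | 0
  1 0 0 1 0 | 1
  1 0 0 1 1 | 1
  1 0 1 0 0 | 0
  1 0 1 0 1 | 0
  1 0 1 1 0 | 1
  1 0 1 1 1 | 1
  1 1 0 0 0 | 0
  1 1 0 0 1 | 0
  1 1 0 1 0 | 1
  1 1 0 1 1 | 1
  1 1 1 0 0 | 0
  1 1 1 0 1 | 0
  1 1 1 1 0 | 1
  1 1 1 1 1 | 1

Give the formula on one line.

(((e & ~a) & c) | d)

  ~a = 11111111111111110000000000000000
  (e & ~a) = 01010101010101010000000000000000
  ((e & ~a) & c) = 00000101000001010000000000000000
  (((e & ~a) & c) | d) = 00110111001101110011001100110011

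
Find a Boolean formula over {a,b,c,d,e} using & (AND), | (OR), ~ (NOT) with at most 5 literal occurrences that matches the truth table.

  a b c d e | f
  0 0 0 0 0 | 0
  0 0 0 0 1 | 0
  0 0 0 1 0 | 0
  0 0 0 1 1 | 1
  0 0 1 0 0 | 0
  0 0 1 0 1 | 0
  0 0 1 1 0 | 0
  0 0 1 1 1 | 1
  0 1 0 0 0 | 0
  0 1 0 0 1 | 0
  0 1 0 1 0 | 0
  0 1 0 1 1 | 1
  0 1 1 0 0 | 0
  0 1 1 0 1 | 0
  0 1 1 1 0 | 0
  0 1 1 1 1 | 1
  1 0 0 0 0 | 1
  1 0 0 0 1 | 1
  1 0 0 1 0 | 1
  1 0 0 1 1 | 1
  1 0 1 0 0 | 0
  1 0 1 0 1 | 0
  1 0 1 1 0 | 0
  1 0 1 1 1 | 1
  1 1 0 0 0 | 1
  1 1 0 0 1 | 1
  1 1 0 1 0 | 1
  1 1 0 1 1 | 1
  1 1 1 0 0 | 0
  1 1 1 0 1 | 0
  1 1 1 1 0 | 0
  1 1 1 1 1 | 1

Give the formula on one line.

  ~c = 11110000111100001111000011110000
  (a & ~c) = 00000000000000001111000011110000
  (e & d) = 00010001000100010001000100010001
  ((a & ~c) | (e & d)) = 00010001000100011111000111110001

((a & ~c) | (e & d))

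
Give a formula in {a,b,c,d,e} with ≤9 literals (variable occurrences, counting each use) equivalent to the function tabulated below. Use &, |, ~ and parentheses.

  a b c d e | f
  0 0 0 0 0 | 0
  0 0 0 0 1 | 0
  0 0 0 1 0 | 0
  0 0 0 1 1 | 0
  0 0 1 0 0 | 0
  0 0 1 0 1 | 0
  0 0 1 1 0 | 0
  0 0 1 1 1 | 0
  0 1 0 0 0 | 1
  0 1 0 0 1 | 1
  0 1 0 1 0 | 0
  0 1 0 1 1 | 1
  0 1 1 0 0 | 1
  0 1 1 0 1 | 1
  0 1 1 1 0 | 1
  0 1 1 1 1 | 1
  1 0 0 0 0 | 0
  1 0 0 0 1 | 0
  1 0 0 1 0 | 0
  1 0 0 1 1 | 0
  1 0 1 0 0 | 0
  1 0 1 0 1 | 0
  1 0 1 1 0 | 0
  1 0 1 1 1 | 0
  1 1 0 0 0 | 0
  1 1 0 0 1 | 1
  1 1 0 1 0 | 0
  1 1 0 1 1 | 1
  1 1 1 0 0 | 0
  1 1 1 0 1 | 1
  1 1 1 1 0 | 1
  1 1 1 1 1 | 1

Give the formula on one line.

(((~a & (e | ~d)) | (e | ((d & b) & (c | ~d)))) & b)

  ~a = 11111111111111110000000000000000
  ~d = 11001100110011001100110011001100
  (e | ~d) = 11011101110111011101110111011101
  (~a & (e | ~d)) = 11011101110111010000000000000000
  (d & b) = 00000000001100110000000000110011
  (c | ~d) = 11001111110011111100111111001111
  ((d & b) & (c | ~d)) = 00000000000000110000000000000011
  (e | ((d & b) & (c | ~d))) = 01010101010101110101010101010111
  ((~a & (e | ~d)) | (e | ((d & b) & (c | ~d)))) = 11011101110111110101010101010111
  (((~a & (e | ~d)) | (e | ((d & b) & (c | ~d)))) & b) = 00000000110111110000000001010111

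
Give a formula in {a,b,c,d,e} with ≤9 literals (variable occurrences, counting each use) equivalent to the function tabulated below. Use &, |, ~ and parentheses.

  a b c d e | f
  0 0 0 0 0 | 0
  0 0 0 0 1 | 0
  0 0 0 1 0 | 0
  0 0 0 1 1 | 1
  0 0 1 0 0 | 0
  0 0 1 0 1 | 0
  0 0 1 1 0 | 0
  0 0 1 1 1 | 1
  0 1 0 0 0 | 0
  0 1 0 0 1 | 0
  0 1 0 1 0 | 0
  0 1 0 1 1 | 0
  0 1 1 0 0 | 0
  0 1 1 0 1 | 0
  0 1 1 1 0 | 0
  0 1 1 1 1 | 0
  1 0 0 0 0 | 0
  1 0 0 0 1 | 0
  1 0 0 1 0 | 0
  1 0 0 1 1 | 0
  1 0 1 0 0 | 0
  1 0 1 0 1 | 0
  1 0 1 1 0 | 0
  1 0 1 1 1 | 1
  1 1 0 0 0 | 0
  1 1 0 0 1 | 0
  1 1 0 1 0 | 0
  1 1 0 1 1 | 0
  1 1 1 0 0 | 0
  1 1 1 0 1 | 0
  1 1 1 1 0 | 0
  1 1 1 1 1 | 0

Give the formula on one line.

  ~b = 11111111000000001111111100000000
  (~b & d) = 00110011000000000011001100000000
  (e & (~b & d)) = 00010001000000000001000100000000
  ~e = 10101010101010101010101010101010
  ~a = 11111111111111110000000000000000
  (~e | ~a) = 11111111111111111010101010101010
  ((~e | ~a) | c) = 11111111111111111010111110101111
  (a | e) = 01010101010101011111111111111111
  (((~e | ~a) | c) & (a | e)) = 01010101010101011010111110101111
  ((e & (~b & d)) & (((~e | ~a) | c) & (a | e))) = 00010001000000000000000100000000

((e & (~b & d)) & (((~e | ~a) | c) & (a | e)))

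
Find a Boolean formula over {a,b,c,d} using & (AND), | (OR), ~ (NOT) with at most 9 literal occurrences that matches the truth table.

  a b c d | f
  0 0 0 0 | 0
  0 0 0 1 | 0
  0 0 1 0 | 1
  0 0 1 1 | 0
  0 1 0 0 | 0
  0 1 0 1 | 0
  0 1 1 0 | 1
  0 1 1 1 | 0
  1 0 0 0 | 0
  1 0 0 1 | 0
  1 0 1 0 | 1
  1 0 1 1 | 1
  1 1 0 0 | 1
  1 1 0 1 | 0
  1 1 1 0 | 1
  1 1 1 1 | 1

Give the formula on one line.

  ~d = 1010101010101010
  (~d | a) = 1010101011111111
  (b & ~d) = 0000101000001010
  (a & (b & ~d)) = 0000000000001010
  ((a & (b & ~d)) | c) = 0011001100111011
  ((~d | a) & ((a & (b & ~d)) | c)) = 0010001000111011

((~d | a) & ((a & (b & ~d)) | c))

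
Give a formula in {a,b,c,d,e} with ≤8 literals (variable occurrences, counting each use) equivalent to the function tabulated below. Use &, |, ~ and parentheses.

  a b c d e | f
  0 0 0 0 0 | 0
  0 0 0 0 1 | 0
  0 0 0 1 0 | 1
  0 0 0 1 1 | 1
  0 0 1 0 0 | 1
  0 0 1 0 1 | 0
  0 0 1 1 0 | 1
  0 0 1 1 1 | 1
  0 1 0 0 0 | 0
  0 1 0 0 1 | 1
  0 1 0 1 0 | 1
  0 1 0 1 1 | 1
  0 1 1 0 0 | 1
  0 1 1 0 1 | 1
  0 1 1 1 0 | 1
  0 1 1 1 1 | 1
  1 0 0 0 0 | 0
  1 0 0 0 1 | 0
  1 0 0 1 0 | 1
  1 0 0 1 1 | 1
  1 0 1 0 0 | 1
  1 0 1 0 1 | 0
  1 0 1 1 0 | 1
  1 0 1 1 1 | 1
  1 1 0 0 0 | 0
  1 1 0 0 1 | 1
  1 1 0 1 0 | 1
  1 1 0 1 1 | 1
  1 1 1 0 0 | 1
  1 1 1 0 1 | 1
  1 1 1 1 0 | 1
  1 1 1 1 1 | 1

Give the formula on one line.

(d | ((~e | b) & (e | c)))

  ~e = 10101010101010101010101010101010
  (~e | b) = 10101010111111111010101011111111
  (e | c) = 01011111010111110101111101011111
  ((~e | b) & (e | c)) = 00001010010111110000101001011111
  (d | ((~e | b) & (e | c))) = 00111011011111110011101101111111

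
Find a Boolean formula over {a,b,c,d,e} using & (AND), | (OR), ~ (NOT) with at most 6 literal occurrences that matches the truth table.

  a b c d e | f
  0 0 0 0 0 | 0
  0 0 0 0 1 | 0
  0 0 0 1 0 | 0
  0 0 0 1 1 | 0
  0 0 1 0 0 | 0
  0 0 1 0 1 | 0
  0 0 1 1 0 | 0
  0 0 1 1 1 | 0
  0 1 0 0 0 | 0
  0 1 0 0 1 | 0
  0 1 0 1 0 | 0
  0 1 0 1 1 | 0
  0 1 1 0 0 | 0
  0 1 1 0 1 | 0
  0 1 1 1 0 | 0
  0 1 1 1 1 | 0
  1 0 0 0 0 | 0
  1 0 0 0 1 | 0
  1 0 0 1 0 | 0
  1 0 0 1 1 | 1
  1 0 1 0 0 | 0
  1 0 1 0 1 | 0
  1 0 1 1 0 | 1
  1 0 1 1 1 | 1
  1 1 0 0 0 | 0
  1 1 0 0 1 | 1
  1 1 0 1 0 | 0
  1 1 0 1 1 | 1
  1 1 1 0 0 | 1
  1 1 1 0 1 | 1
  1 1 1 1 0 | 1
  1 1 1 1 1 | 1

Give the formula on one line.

  (a & d) = 00000000000000000011001100110011
  ((a & d) | b) = 00000000111111110011001111111111
  (a & ((a & d) | b)) = 00000000000000000011001111111111
  (e | c) = 01011111010111110101111101011111
  ((a & ((a & d) | b)) & (e | c)) = 00000000000000000001001101011111

((a & ((a & d) | b)) & (e | c))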